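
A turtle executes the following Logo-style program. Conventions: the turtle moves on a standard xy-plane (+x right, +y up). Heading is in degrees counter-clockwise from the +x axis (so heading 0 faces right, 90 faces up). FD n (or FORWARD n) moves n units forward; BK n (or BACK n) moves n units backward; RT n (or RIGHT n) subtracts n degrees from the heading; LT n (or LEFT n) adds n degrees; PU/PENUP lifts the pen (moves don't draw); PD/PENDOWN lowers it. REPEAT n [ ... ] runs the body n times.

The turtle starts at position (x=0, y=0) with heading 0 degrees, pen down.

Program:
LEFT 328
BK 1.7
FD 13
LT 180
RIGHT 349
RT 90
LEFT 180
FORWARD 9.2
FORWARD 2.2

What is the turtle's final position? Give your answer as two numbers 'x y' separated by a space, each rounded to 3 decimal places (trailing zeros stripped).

Executing turtle program step by step:
Start: pos=(0,0), heading=0, pen down
LT 328: heading 0 -> 328
BK 1.7: (0,0) -> (-1.442,0.901) [heading=328, draw]
FD 13: (-1.442,0.901) -> (9.583,-5.988) [heading=328, draw]
LT 180: heading 328 -> 148
RT 349: heading 148 -> 159
RT 90: heading 159 -> 69
LT 180: heading 69 -> 249
FD 9.2: (9.583,-5.988) -> (6.286,-14.577) [heading=249, draw]
FD 2.2: (6.286,-14.577) -> (5.498,-16.631) [heading=249, draw]
Final: pos=(5.498,-16.631), heading=249, 4 segment(s) drawn

Answer: 5.498 -16.631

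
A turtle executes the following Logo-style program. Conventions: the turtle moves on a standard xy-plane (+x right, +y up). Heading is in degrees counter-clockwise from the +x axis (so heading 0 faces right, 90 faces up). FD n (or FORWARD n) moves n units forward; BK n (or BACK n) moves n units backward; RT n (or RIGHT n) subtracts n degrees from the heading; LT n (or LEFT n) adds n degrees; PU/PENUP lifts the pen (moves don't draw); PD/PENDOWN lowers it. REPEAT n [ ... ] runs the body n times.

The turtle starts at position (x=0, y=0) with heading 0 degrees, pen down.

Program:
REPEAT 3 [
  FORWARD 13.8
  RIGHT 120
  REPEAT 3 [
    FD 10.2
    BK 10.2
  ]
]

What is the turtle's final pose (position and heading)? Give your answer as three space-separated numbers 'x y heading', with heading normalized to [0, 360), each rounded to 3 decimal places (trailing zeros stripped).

Executing turtle program step by step:
Start: pos=(0,0), heading=0, pen down
REPEAT 3 [
  -- iteration 1/3 --
  FD 13.8: (0,0) -> (13.8,0) [heading=0, draw]
  RT 120: heading 0 -> 240
  REPEAT 3 [
    -- iteration 1/3 --
    FD 10.2: (13.8,0) -> (8.7,-8.833) [heading=240, draw]
    BK 10.2: (8.7,-8.833) -> (13.8,0) [heading=240, draw]
    -- iteration 2/3 --
    FD 10.2: (13.8,0) -> (8.7,-8.833) [heading=240, draw]
    BK 10.2: (8.7,-8.833) -> (13.8,0) [heading=240, draw]
    -- iteration 3/3 --
    FD 10.2: (13.8,0) -> (8.7,-8.833) [heading=240, draw]
    BK 10.2: (8.7,-8.833) -> (13.8,0) [heading=240, draw]
  ]
  -- iteration 2/3 --
  FD 13.8: (13.8,0) -> (6.9,-11.951) [heading=240, draw]
  RT 120: heading 240 -> 120
  REPEAT 3 [
    -- iteration 1/3 --
    FD 10.2: (6.9,-11.951) -> (1.8,-3.118) [heading=120, draw]
    BK 10.2: (1.8,-3.118) -> (6.9,-11.951) [heading=120, draw]
    -- iteration 2/3 --
    FD 10.2: (6.9,-11.951) -> (1.8,-3.118) [heading=120, draw]
    BK 10.2: (1.8,-3.118) -> (6.9,-11.951) [heading=120, draw]
    -- iteration 3/3 --
    FD 10.2: (6.9,-11.951) -> (1.8,-3.118) [heading=120, draw]
    BK 10.2: (1.8,-3.118) -> (6.9,-11.951) [heading=120, draw]
  ]
  -- iteration 3/3 --
  FD 13.8: (6.9,-11.951) -> (0,0) [heading=120, draw]
  RT 120: heading 120 -> 0
  REPEAT 3 [
    -- iteration 1/3 --
    FD 10.2: (0,0) -> (10.2,0) [heading=0, draw]
    BK 10.2: (10.2,0) -> (0,0) [heading=0, draw]
    -- iteration 2/3 --
    FD 10.2: (0,0) -> (10.2,0) [heading=0, draw]
    BK 10.2: (10.2,0) -> (0,0) [heading=0, draw]
    -- iteration 3/3 --
    FD 10.2: (0,0) -> (10.2,0) [heading=0, draw]
    BK 10.2: (10.2,0) -> (0,0) [heading=0, draw]
  ]
]
Final: pos=(0,0), heading=0, 21 segment(s) drawn

Answer: 0 0 0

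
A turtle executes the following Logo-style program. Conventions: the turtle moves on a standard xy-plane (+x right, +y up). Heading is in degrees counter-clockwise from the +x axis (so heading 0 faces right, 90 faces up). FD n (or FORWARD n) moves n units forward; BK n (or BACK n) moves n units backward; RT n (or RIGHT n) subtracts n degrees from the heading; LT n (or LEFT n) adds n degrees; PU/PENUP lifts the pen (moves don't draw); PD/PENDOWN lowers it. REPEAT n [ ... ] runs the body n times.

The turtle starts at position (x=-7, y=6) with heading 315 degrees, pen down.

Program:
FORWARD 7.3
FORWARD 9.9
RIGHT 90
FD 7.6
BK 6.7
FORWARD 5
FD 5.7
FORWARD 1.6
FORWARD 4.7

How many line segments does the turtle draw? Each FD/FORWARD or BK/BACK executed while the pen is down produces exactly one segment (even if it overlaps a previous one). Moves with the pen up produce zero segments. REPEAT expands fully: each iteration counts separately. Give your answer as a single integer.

Executing turtle program step by step:
Start: pos=(-7,6), heading=315, pen down
FD 7.3: (-7,6) -> (-1.838,0.838) [heading=315, draw]
FD 9.9: (-1.838,0.838) -> (5.162,-6.162) [heading=315, draw]
RT 90: heading 315 -> 225
FD 7.6: (5.162,-6.162) -> (-0.212,-11.536) [heading=225, draw]
BK 6.7: (-0.212,-11.536) -> (4.526,-6.799) [heading=225, draw]
FD 5: (4.526,-6.799) -> (0.99,-10.334) [heading=225, draw]
FD 5.7: (0.99,-10.334) -> (-3.04,-14.365) [heading=225, draw]
FD 1.6: (-3.04,-14.365) -> (-4.172,-15.496) [heading=225, draw]
FD 4.7: (-4.172,-15.496) -> (-7.495,-18.819) [heading=225, draw]
Final: pos=(-7.495,-18.819), heading=225, 8 segment(s) drawn
Segments drawn: 8

Answer: 8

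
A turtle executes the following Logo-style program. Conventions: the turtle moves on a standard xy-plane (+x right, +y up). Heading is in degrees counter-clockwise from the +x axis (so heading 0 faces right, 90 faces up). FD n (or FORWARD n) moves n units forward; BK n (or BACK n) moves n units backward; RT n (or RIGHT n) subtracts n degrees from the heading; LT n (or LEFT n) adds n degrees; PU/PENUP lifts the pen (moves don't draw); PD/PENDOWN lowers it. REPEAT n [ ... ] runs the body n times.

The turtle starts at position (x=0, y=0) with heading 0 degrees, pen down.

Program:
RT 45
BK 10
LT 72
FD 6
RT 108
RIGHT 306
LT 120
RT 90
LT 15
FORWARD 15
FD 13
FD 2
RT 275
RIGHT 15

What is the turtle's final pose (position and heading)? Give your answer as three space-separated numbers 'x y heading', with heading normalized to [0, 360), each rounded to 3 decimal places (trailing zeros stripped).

Executing turtle program step by step:
Start: pos=(0,0), heading=0, pen down
RT 45: heading 0 -> 315
BK 10: (0,0) -> (-7.071,7.071) [heading=315, draw]
LT 72: heading 315 -> 27
FD 6: (-7.071,7.071) -> (-1.725,9.795) [heading=27, draw]
RT 108: heading 27 -> 279
RT 306: heading 279 -> 333
LT 120: heading 333 -> 93
RT 90: heading 93 -> 3
LT 15: heading 3 -> 18
FD 15: (-1.725,9.795) -> (12.541,14.43) [heading=18, draw]
FD 13: (12.541,14.43) -> (24.905,18.447) [heading=18, draw]
FD 2: (24.905,18.447) -> (26.807,19.066) [heading=18, draw]
RT 275: heading 18 -> 103
RT 15: heading 103 -> 88
Final: pos=(26.807,19.066), heading=88, 5 segment(s) drawn

Answer: 26.807 19.066 88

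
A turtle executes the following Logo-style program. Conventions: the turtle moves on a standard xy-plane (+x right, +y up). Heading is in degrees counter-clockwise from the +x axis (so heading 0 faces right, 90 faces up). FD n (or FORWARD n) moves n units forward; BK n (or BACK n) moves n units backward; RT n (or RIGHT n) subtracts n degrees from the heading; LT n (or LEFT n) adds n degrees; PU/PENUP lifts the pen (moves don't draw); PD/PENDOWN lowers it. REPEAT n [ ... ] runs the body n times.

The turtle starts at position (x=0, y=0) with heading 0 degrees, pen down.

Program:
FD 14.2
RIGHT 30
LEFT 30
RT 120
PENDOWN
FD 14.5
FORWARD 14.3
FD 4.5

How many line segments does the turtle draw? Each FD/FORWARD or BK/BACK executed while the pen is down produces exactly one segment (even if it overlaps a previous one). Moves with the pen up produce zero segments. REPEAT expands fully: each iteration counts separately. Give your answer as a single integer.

Executing turtle program step by step:
Start: pos=(0,0), heading=0, pen down
FD 14.2: (0,0) -> (14.2,0) [heading=0, draw]
RT 30: heading 0 -> 330
LT 30: heading 330 -> 0
RT 120: heading 0 -> 240
PD: pen down
FD 14.5: (14.2,0) -> (6.95,-12.557) [heading=240, draw]
FD 14.3: (6.95,-12.557) -> (-0.2,-24.942) [heading=240, draw]
FD 4.5: (-0.2,-24.942) -> (-2.45,-28.839) [heading=240, draw]
Final: pos=(-2.45,-28.839), heading=240, 4 segment(s) drawn
Segments drawn: 4

Answer: 4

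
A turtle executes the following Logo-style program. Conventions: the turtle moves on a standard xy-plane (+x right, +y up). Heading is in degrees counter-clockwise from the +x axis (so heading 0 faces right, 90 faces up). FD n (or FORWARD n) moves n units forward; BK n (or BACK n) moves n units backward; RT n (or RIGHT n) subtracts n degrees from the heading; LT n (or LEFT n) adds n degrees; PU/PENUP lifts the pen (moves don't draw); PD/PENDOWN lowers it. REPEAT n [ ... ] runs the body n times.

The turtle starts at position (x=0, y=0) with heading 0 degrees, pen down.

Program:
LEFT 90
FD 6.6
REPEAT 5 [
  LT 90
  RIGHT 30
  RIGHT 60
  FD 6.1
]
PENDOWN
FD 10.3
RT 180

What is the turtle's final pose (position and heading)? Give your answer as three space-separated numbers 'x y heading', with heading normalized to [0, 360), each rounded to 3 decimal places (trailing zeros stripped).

Executing turtle program step by step:
Start: pos=(0,0), heading=0, pen down
LT 90: heading 0 -> 90
FD 6.6: (0,0) -> (0,6.6) [heading=90, draw]
REPEAT 5 [
  -- iteration 1/5 --
  LT 90: heading 90 -> 180
  RT 30: heading 180 -> 150
  RT 60: heading 150 -> 90
  FD 6.1: (0,6.6) -> (0,12.7) [heading=90, draw]
  -- iteration 2/5 --
  LT 90: heading 90 -> 180
  RT 30: heading 180 -> 150
  RT 60: heading 150 -> 90
  FD 6.1: (0,12.7) -> (0,18.8) [heading=90, draw]
  -- iteration 3/5 --
  LT 90: heading 90 -> 180
  RT 30: heading 180 -> 150
  RT 60: heading 150 -> 90
  FD 6.1: (0,18.8) -> (0,24.9) [heading=90, draw]
  -- iteration 4/5 --
  LT 90: heading 90 -> 180
  RT 30: heading 180 -> 150
  RT 60: heading 150 -> 90
  FD 6.1: (0,24.9) -> (0,31) [heading=90, draw]
  -- iteration 5/5 --
  LT 90: heading 90 -> 180
  RT 30: heading 180 -> 150
  RT 60: heading 150 -> 90
  FD 6.1: (0,31) -> (0,37.1) [heading=90, draw]
]
PD: pen down
FD 10.3: (0,37.1) -> (0,47.4) [heading=90, draw]
RT 180: heading 90 -> 270
Final: pos=(0,47.4), heading=270, 7 segment(s) drawn

Answer: 0 47.4 270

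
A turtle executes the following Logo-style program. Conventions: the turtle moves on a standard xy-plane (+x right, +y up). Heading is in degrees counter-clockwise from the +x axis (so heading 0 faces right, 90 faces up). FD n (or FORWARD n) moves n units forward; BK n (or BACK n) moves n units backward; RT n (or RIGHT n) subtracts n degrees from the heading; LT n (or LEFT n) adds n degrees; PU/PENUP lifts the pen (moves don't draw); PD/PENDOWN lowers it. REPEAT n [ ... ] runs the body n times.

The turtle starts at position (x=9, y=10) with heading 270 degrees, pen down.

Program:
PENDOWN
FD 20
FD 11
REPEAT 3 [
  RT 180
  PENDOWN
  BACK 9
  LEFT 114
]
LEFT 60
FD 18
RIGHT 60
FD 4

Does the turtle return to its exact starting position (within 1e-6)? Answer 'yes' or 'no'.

Executing turtle program step by step:
Start: pos=(9,10), heading=270, pen down
PD: pen down
FD 20: (9,10) -> (9,-10) [heading=270, draw]
FD 11: (9,-10) -> (9,-21) [heading=270, draw]
REPEAT 3 [
  -- iteration 1/3 --
  RT 180: heading 270 -> 90
  PD: pen down
  BK 9: (9,-21) -> (9,-30) [heading=90, draw]
  LT 114: heading 90 -> 204
  -- iteration 2/3 --
  RT 180: heading 204 -> 24
  PD: pen down
  BK 9: (9,-30) -> (0.778,-33.661) [heading=24, draw]
  LT 114: heading 24 -> 138
  -- iteration 3/3 --
  RT 180: heading 138 -> 318
  PD: pen down
  BK 9: (0.778,-33.661) -> (-5.91,-27.638) [heading=318, draw]
  LT 114: heading 318 -> 72
]
LT 60: heading 72 -> 132
FD 18: (-5.91,-27.638) -> (-17.955,-14.262) [heading=132, draw]
RT 60: heading 132 -> 72
FD 4: (-17.955,-14.262) -> (-16.718,-10.458) [heading=72, draw]
Final: pos=(-16.718,-10.458), heading=72, 7 segment(s) drawn

Start position: (9, 10)
Final position: (-16.718, -10.458)
Distance = 32.863; >= 1e-6 -> NOT closed

Answer: no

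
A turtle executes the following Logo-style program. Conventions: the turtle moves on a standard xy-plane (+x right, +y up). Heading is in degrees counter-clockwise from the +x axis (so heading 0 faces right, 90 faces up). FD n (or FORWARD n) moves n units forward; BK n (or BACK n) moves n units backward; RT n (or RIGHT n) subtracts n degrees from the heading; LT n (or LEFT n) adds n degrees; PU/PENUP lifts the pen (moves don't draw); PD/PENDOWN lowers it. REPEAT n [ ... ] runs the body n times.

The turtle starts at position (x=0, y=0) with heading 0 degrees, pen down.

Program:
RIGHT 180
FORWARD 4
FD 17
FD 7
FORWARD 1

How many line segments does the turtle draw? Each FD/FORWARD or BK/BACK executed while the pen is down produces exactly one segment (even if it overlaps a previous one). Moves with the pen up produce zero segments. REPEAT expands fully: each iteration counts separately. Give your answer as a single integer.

Answer: 4

Derivation:
Executing turtle program step by step:
Start: pos=(0,0), heading=0, pen down
RT 180: heading 0 -> 180
FD 4: (0,0) -> (-4,0) [heading=180, draw]
FD 17: (-4,0) -> (-21,0) [heading=180, draw]
FD 7: (-21,0) -> (-28,0) [heading=180, draw]
FD 1: (-28,0) -> (-29,0) [heading=180, draw]
Final: pos=(-29,0), heading=180, 4 segment(s) drawn
Segments drawn: 4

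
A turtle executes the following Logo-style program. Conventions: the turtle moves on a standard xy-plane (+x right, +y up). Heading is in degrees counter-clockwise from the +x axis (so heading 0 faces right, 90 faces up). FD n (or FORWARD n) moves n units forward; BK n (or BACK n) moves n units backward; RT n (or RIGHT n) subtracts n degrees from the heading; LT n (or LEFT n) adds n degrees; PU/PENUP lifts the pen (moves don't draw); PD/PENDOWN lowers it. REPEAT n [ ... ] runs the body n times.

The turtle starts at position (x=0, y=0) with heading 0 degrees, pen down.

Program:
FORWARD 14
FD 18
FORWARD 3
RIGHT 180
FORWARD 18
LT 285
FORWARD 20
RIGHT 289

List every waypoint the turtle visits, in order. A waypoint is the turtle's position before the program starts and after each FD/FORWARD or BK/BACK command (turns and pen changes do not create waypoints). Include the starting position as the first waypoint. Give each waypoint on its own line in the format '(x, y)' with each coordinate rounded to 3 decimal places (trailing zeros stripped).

Executing turtle program step by step:
Start: pos=(0,0), heading=0, pen down
FD 14: (0,0) -> (14,0) [heading=0, draw]
FD 18: (14,0) -> (32,0) [heading=0, draw]
FD 3: (32,0) -> (35,0) [heading=0, draw]
RT 180: heading 0 -> 180
FD 18: (35,0) -> (17,0) [heading=180, draw]
LT 285: heading 180 -> 105
FD 20: (17,0) -> (11.824,19.319) [heading=105, draw]
RT 289: heading 105 -> 176
Final: pos=(11.824,19.319), heading=176, 5 segment(s) drawn
Waypoints (6 total):
(0, 0)
(14, 0)
(32, 0)
(35, 0)
(17, 0)
(11.824, 19.319)

Answer: (0, 0)
(14, 0)
(32, 0)
(35, 0)
(17, 0)
(11.824, 19.319)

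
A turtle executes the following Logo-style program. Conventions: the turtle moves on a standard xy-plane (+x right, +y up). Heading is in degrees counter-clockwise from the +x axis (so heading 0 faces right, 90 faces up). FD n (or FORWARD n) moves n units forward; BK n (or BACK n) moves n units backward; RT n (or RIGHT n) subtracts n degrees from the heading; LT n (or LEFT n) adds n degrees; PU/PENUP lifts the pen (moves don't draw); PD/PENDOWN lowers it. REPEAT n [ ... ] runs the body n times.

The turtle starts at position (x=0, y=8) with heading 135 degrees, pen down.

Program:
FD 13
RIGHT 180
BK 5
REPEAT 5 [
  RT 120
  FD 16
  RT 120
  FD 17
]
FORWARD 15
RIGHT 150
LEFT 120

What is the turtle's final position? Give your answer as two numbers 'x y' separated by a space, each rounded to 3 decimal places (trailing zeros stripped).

Executing turtle program step by step:
Start: pos=(0,8), heading=135, pen down
FD 13: (0,8) -> (-9.192,17.192) [heading=135, draw]
RT 180: heading 135 -> 315
BK 5: (-9.192,17.192) -> (-12.728,20.728) [heading=315, draw]
REPEAT 5 [
  -- iteration 1/5 --
  RT 120: heading 315 -> 195
  FD 16: (-12.728,20.728) -> (-28.183,16.587) [heading=195, draw]
  RT 120: heading 195 -> 75
  FD 17: (-28.183,16.587) -> (-23.783,33.008) [heading=75, draw]
  -- iteration 2/5 --
  RT 120: heading 75 -> 315
  FD 16: (-23.783,33.008) -> (-12.469,21.694) [heading=315, draw]
  RT 120: heading 315 -> 195
  FD 17: (-12.469,21.694) -> (-28.89,17.294) [heading=195, draw]
  -- iteration 3/5 --
  RT 120: heading 195 -> 75
  FD 16: (-28.89,17.294) -> (-24.749,32.749) [heading=75, draw]
  RT 120: heading 75 -> 315
  FD 17: (-24.749,32.749) -> (-12.728,20.728) [heading=315, draw]
  -- iteration 4/5 --
  RT 120: heading 315 -> 195
  FD 16: (-12.728,20.728) -> (-28.183,16.587) [heading=195, draw]
  RT 120: heading 195 -> 75
  FD 17: (-28.183,16.587) -> (-23.783,33.008) [heading=75, draw]
  -- iteration 5/5 --
  RT 120: heading 75 -> 315
  FD 16: (-23.783,33.008) -> (-12.469,21.694) [heading=315, draw]
  RT 120: heading 315 -> 195
  FD 17: (-12.469,21.694) -> (-28.89,17.294) [heading=195, draw]
]
FD 15: (-28.89,17.294) -> (-43.379,13.412) [heading=195, draw]
RT 150: heading 195 -> 45
LT 120: heading 45 -> 165
Final: pos=(-43.379,13.412), heading=165, 13 segment(s) drawn

Answer: -43.379 13.412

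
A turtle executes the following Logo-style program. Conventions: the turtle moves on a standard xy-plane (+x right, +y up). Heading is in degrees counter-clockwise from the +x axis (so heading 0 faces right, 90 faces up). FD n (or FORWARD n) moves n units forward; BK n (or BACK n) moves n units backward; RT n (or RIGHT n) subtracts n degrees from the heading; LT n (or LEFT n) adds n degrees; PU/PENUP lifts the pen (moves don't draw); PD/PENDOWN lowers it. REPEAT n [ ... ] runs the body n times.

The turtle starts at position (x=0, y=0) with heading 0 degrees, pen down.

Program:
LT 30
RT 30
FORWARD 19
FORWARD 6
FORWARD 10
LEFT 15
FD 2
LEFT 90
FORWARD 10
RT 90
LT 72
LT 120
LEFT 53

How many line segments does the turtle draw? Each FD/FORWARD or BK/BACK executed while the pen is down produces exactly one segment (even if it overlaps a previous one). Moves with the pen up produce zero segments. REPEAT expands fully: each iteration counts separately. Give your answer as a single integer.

Executing turtle program step by step:
Start: pos=(0,0), heading=0, pen down
LT 30: heading 0 -> 30
RT 30: heading 30 -> 0
FD 19: (0,0) -> (19,0) [heading=0, draw]
FD 6: (19,0) -> (25,0) [heading=0, draw]
FD 10: (25,0) -> (35,0) [heading=0, draw]
LT 15: heading 0 -> 15
FD 2: (35,0) -> (36.932,0.518) [heading=15, draw]
LT 90: heading 15 -> 105
FD 10: (36.932,0.518) -> (34.344,10.177) [heading=105, draw]
RT 90: heading 105 -> 15
LT 72: heading 15 -> 87
LT 120: heading 87 -> 207
LT 53: heading 207 -> 260
Final: pos=(34.344,10.177), heading=260, 5 segment(s) drawn
Segments drawn: 5

Answer: 5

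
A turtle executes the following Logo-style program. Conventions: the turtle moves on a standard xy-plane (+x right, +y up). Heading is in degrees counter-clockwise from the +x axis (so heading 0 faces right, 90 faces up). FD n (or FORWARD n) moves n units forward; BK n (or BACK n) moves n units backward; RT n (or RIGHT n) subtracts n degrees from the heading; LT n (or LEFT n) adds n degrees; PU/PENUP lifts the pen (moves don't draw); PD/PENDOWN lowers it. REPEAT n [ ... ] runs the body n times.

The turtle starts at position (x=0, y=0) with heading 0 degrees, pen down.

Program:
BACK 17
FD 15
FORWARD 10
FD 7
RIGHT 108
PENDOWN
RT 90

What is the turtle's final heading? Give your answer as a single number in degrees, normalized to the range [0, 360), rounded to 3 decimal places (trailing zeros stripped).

Answer: 162

Derivation:
Executing turtle program step by step:
Start: pos=(0,0), heading=0, pen down
BK 17: (0,0) -> (-17,0) [heading=0, draw]
FD 15: (-17,0) -> (-2,0) [heading=0, draw]
FD 10: (-2,0) -> (8,0) [heading=0, draw]
FD 7: (8,0) -> (15,0) [heading=0, draw]
RT 108: heading 0 -> 252
PD: pen down
RT 90: heading 252 -> 162
Final: pos=(15,0), heading=162, 4 segment(s) drawn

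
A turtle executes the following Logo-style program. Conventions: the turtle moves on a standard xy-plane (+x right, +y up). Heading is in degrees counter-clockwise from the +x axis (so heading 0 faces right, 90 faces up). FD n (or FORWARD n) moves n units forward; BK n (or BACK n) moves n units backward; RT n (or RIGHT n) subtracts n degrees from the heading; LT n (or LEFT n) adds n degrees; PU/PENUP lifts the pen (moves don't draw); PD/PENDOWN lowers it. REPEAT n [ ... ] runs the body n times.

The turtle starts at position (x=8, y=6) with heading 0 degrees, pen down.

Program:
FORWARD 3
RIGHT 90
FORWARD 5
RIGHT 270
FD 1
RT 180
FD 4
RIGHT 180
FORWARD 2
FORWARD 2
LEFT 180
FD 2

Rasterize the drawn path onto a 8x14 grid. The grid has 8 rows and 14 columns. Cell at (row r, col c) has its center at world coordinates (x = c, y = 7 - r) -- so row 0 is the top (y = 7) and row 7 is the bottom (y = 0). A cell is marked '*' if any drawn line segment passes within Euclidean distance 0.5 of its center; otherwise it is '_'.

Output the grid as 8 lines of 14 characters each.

Segment 0: (8,6) -> (11,6)
Segment 1: (11,6) -> (11,1)
Segment 2: (11,1) -> (12,1)
Segment 3: (12,1) -> (8,1)
Segment 4: (8,1) -> (10,1)
Segment 5: (10,1) -> (12,1)
Segment 6: (12,1) -> (10,1)

Answer: ______________
________****__
___________*__
___________*__
___________*__
___________*__
________*****_
______________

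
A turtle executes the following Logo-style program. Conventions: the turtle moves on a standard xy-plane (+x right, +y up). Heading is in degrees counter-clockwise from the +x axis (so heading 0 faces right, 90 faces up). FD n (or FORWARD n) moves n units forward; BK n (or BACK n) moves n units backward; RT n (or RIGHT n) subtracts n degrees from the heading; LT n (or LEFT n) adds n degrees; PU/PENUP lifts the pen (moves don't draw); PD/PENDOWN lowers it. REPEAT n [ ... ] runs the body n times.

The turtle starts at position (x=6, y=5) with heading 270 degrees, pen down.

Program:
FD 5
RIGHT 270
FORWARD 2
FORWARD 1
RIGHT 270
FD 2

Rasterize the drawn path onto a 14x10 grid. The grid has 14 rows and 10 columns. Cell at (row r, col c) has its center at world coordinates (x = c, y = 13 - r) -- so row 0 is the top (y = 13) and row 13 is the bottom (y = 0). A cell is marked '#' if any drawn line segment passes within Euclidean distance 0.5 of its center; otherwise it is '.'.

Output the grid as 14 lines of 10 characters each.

Segment 0: (6,5) -> (6,0)
Segment 1: (6,0) -> (8,0)
Segment 2: (8,0) -> (9,0)
Segment 3: (9,0) -> (9,2)

Answer: ..........
..........
..........
..........
..........
..........
..........
..........
......#...
......#...
......#...
......#..#
......#..#
......####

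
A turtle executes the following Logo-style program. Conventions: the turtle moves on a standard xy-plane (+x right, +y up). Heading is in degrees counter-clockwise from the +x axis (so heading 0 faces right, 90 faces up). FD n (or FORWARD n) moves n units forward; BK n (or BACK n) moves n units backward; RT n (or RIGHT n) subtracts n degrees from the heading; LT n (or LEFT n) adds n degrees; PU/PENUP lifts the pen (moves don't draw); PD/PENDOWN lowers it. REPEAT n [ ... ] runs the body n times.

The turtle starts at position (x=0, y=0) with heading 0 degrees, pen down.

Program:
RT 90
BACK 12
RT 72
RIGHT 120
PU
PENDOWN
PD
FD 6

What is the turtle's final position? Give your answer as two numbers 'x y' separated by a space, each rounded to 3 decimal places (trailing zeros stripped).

Executing turtle program step by step:
Start: pos=(0,0), heading=0, pen down
RT 90: heading 0 -> 270
BK 12: (0,0) -> (0,12) [heading=270, draw]
RT 72: heading 270 -> 198
RT 120: heading 198 -> 78
PU: pen up
PD: pen down
PD: pen down
FD 6: (0,12) -> (1.247,17.869) [heading=78, draw]
Final: pos=(1.247,17.869), heading=78, 2 segment(s) drawn

Answer: 1.247 17.869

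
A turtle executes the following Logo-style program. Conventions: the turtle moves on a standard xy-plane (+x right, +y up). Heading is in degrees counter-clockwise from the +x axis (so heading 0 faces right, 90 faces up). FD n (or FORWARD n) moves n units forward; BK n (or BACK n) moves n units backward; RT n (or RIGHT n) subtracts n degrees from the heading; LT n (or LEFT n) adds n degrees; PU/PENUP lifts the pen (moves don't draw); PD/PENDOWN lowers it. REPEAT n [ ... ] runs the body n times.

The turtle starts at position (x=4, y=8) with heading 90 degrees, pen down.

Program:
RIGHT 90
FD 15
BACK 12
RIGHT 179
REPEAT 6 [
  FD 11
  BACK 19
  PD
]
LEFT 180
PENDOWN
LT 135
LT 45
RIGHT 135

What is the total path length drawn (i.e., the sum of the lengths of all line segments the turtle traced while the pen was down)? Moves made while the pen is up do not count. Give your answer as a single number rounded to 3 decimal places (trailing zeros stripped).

Executing turtle program step by step:
Start: pos=(4,8), heading=90, pen down
RT 90: heading 90 -> 0
FD 15: (4,8) -> (19,8) [heading=0, draw]
BK 12: (19,8) -> (7,8) [heading=0, draw]
RT 179: heading 0 -> 181
REPEAT 6 [
  -- iteration 1/6 --
  FD 11: (7,8) -> (-3.998,7.808) [heading=181, draw]
  BK 19: (-3.998,7.808) -> (14.999,8.14) [heading=181, draw]
  PD: pen down
  -- iteration 2/6 --
  FD 11: (14.999,8.14) -> (4,7.948) [heading=181, draw]
  BK 19: (4,7.948) -> (22.998,8.279) [heading=181, draw]
  PD: pen down
  -- iteration 3/6 --
  FD 11: (22.998,8.279) -> (11.999,8.087) [heading=181, draw]
  BK 19: (11.999,8.087) -> (30.996,8.419) [heading=181, draw]
  PD: pen down
  -- iteration 4/6 --
  FD 11: (30.996,8.419) -> (19.998,8.227) [heading=181, draw]
  BK 19: (19.998,8.227) -> (38.995,8.558) [heading=181, draw]
  PD: pen down
  -- iteration 5/6 --
  FD 11: (38.995,8.558) -> (27.997,8.367) [heading=181, draw]
  BK 19: (27.997,8.367) -> (46.994,8.698) [heading=181, draw]
  PD: pen down
  -- iteration 6/6 --
  FD 11: (46.994,8.698) -> (35.996,8.506) [heading=181, draw]
  BK 19: (35.996,8.506) -> (54.993,8.838) [heading=181, draw]
  PD: pen down
]
LT 180: heading 181 -> 1
PD: pen down
LT 135: heading 1 -> 136
LT 45: heading 136 -> 181
RT 135: heading 181 -> 46
Final: pos=(54.993,8.838), heading=46, 14 segment(s) drawn

Segment lengths:
  seg 1: (4,8) -> (19,8), length = 15
  seg 2: (19,8) -> (7,8), length = 12
  seg 3: (7,8) -> (-3.998,7.808), length = 11
  seg 4: (-3.998,7.808) -> (14.999,8.14), length = 19
  seg 5: (14.999,8.14) -> (4,7.948), length = 11
  seg 6: (4,7.948) -> (22.998,8.279), length = 19
  seg 7: (22.998,8.279) -> (11.999,8.087), length = 11
  seg 8: (11.999,8.087) -> (30.996,8.419), length = 19
  seg 9: (30.996,8.419) -> (19.998,8.227), length = 11
  seg 10: (19.998,8.227) -> (38.995,8.558), length = 19
  seg 11: (38.995,8.558) -> (27.997,8.367), length = 11
  seg 12: (27.997,8.367) -> (46.994,8.698), length = 19
  seg 13: (46.994,8.698) -> (35.996,8.506), length = 11
  seg 14: (35.996,8.506) -> (54.993,8.838), length = 19
Total = 207

Answer: 207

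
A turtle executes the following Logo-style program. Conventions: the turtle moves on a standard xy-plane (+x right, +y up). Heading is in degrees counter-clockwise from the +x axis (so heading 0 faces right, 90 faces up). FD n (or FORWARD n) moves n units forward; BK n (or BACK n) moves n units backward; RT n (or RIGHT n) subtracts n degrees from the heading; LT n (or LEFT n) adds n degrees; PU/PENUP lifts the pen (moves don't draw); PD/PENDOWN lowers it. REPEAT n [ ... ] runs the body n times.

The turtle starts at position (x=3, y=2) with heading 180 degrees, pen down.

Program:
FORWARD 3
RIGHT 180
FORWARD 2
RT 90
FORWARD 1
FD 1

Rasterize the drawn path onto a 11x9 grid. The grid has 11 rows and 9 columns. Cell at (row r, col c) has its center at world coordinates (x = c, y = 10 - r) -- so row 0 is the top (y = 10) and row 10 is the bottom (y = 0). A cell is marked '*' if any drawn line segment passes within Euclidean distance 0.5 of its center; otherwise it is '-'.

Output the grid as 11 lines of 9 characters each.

Answer: ---------
---------
---------
---------
---------
---------
---------
---------
****-----
--*------
--*------

Derivation:
Segment 0: (3,2) -> (0,2)
Segment 1: (0,2) -> (2,2)
Segment 2: (2,2) -> (2,1)
Segment 3: (2,1) -> (2,0)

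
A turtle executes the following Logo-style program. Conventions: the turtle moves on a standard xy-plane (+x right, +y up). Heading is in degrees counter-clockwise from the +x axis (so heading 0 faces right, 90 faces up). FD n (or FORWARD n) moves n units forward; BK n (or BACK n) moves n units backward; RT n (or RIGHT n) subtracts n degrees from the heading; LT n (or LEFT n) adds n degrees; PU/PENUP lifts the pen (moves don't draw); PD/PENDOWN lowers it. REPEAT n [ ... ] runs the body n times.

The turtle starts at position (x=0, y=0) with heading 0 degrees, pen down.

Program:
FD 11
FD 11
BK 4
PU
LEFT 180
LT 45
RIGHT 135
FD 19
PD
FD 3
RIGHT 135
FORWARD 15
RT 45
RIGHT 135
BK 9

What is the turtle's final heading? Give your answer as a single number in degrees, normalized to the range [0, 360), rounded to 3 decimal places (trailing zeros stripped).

Executing turtle program step by step:
Start: pos=(0,0), heading=0, pen down
FD 11: (0,0) -> (11,0) [heading=0, draw]
FD 11: (11,0) -> (22,0) [heading=0, draw]
BK 4: (22,0) -> (18,0) [heading=0, draw]
PU: pen up
LT 180: heading 0 -> 180
LT 45: heading 180 -> 225
RT 135: heading 225 -> 90
FD 19: (18,0) -> (18,19) [heading=90, move]
PD: pen down
FD 3: (18,19) -> (18,22) [heading=90, draw]
RT 135: heading 90 -> 315
FD 15: (18,22) -> (28.607,11.393) [heading=315, draw]
RT 45: heading 315 -> 270
RT 135: heading 270 -> 135
BK 9: (28.607,11.393) -> (34.971,5.029) [heading=135, draw]
Final: pos=(34.971,5.029), heading=135, 6 segment(s) drawn

Answer: 135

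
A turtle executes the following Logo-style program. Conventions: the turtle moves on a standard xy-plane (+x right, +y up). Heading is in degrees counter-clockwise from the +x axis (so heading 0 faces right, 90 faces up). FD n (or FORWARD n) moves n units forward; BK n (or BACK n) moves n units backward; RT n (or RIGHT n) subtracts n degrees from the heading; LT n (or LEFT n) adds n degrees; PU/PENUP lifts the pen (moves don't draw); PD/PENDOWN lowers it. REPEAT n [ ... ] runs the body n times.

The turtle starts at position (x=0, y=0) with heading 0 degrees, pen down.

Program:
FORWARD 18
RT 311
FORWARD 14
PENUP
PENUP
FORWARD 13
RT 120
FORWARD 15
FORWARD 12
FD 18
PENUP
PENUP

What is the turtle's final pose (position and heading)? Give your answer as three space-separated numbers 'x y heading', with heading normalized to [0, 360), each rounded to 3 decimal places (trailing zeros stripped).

Answer: 50.364 -22.171 289

Derivation:
Executing turtle program step by step:
Start: pos=(0,0), heading=0, pen down
FD 18: (0,0) -> (18,0) [heading=0, draw]
RT 311: heading 0 -> 49
FD 14: (18,0) -> (27.185,10.566) [heading=49, draw]
PU: pen up
PU: pen up
FD 13: (27.185,10.566) -> (35.714,20.377) [heading=49, move]
RT 120: heading 49 -> 289
FD 15: (35.714,20.377) -> (40.597,6.194) [heading=289, move]
FD 12: (40.597,6.194) -> (44.504,-5.152) [heading=289, move]
FD 18: (44.504,-5.152) -> (50.364,-22.171) [heading=289, move]
PU: pen up
PU: pen up
Final: pos=(50.364,-22.171), heading=289, 2 segment(s) drawn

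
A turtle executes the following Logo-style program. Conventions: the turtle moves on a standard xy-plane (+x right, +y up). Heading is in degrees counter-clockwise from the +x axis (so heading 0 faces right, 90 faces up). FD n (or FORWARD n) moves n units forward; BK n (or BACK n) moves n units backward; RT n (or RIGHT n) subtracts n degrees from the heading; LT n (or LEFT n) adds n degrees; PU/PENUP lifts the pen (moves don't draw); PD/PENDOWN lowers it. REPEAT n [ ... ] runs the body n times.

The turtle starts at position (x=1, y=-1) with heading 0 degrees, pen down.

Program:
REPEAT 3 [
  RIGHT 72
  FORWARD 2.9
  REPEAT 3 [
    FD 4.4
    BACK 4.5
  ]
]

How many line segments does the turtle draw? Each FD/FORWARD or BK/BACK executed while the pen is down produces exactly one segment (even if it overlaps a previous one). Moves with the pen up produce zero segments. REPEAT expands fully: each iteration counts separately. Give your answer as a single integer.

Answer: 21

Derivation:
Executing turtle program step by step:
Start: pos=(1,-1), heading=0, pen down
REPEAT 3 [
  -- iteration 1/3 --
  RT 72: heading 0 -> 288
  FD 2.9: (1,-1) -> (1.896,-3.758) [heading=288, draw]
  REPEAT 3 [
    -- iteration 1/3 --
    FD 4.4: (1.896,-3.758) -> (3.256,-7.943) [heading=288, draw]
    BK 4.5: (3.256,-7.943) -> (1.865,-3.663) [heading=288, draw]
    -- iteration 2/3 --
    FD 4.4: (1.865,-3.663) -> (3.225,-7.848) [heading=288, draw]
    BK 4.5: (3.225,-7.848) -> (1.834,-3.568) [heading=288, draw]
    -- iteration 3/3 --
    FD 4.4: (1.834,-3.568) -> (3.194,-7.753) [heading=288, draw]
    BK 4.5: (3.194,-7.753) -> (1.803,-3.473) [heading=288, draw]
  ]
  -- iteration 2/3 --
  RT 72: heading 288 -> 216
  FD 2.9: (1.803,-3.473) -> (-0.543,-5.177) [heading=216, draw]
  REPEAT 3 [
    -- iteration 1/3 --
    FD 4.4: (-0.543,-5.177) -> (-4.102,-7.764) [heading=216, draw]
    BK 4.5: (-4.102,-7.764) -> (-0.462,-5.119) [heading=216, draw]
    -- iteration 2/3 --
    FD 4.4: (-0.462,-5.119) -> (-4.021,-7.705) [heading=216, draw]
    BK 4.5: (-4.021,-7.705) -> (-0.381,-5.06) [heading=216, draw]
    -- iteration 3/3 --
    FD 4.4: (-0.381,-5.06) -> (-3.941,-7.646) [heading=216, draw]
    BK 4.5: (-3.941,-7.646) -> (-0.3,-5.001) [heading=216, draw]
  ]
  -- iteration 3/3 --
  RT 72: heading 216 -> 144
  FD 2.9: (-0.3,-5.001) -> (-2.646,-3.296) [heading=144, draw]
  REPEAT 3 [
    -- iteration 1/3 --
    FD 4.4: (-2.646,-3.296) -> (-6.206,-0.71) [heading=144, draw]
    BK 4.5: (-6.206,-0.71) -> (-2.565,-3.355) [heading=144, draw]
    -- iteration 2/3 --
    FD 4.4: (-2.565,-3.355) -> (-6.125,-0.769) [heading=144, draw]
    BK 4.5: (-6.125,-0.769) -> (-2.484,-3.414) [heading=144, draw]
    -- iteration 3/3 --
    FD 4.4: (-2.484,-3.414) -> (-6.044,-0.828) [heading=144, draw]
    BK 4.5: (-6.044,-0.828) -> (-2.403,-3.473) [heading=144, draw]
  ]
]
Final: pos=(-2.403,-3.473), heading=144, 21 segment(s) drawn
Segments drawn: 21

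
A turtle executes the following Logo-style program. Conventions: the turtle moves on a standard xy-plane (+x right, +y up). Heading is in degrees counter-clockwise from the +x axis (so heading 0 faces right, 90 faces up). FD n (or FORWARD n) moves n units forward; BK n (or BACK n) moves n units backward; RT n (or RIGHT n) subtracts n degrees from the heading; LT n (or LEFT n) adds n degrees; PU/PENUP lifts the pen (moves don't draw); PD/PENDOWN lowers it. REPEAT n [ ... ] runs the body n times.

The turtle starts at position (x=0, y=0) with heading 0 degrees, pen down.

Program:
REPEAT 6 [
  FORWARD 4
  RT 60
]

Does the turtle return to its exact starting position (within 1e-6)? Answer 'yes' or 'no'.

Executing turtle program step by step:
Start: pos=(0,0), heading=0, pen down
REPEAT 6 [
  -- iteration 1/6 --
  FD 4: (0,0) -> (4,0) [heading=0, draw]
  RT 60: heading 0 -> 300
  -- iteration 2/6 --
  FD 4: (4,0) -> (6,-3.464) [heading=300, draw]
  RT 60: heading 300 -> 240
  -- iteration 3/6 --
  FD 4: (6,-3.464) -> (4,-6.928) [heading=240, draw]
  RT 60: heading 240 -> 180
  -- iteration 4/6 --
  FD 4: (4,-6.928) -> (0,-6.928) [heading=180, draw]
  RT 60: heading 180 -> 120
  -- iteration 5/6 --
  FD 4: (0,-6.928) -> (-2,-3.464) [heading=120, draw]
  RT 60: heading 120 -> 60
  -- iteration 6/6 --
  FD 4: (-2,-3.464) -> (0,0) [heading=60, draw]
  RT 60: heading 60 -> 0
]
Final: pos=(0,0), heading=0, 6 segment(s) drawn

Start position: (0, 0)
Final position: (0, 0)
Distance = 0; < 1e-6 -> CLOSED

Answer: yes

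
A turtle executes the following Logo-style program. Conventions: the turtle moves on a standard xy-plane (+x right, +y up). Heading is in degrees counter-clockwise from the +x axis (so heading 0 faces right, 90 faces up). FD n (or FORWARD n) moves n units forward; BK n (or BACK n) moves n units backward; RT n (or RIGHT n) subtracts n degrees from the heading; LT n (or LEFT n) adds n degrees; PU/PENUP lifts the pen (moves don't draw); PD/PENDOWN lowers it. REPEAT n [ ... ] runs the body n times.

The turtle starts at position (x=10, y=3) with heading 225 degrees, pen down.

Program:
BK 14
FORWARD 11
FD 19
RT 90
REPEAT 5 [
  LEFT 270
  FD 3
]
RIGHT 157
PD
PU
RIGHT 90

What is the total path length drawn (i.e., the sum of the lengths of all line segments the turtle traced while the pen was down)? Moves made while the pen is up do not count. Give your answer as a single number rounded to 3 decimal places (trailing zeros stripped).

Answer: 59

Derivation:
Executing turtle program step by step:
Start: pos=(10,3), heading=225, pen down
BK 14: (10,3) -> (19.899,12.899) [heading=225, draw]
FD 11: (19.899,12.899) -> (12.121,5.121) [heading=225, draw]
FD 19: (12.121,5.121) -> (-1.314,-8.314) [heading=225, draw]
RT 90: heading 225 -> 135
REPEAT 5 [
  -- iteration 1/5 --
  LT 270: heading 135 -> 45
  FD 3: (-1.314,-8.314) -> (0.808,-6.192) [heading=45, draw]
  -- iteration 2/5 --
  LT 270: heading 45 -> 315
  FD 3: (0.808,-6.192) -> (2.929,-8.314) [heading=315, draw]
  -- iteration 3/5 --
  LT 270: heading 315 -> 225
  FD 3: (2.929,-8.314) -> (0.808,-10.435) [heading=225, draw]
  -- iteration 4/5 --
  LT 270: heading 225 -> 135
  FD 3: (0.808,-10.435) -> (-1.314,-8.314) [heading=135, draw]
  -- iteration 5/5 --
  LT 270: heading 135 -> 45
  FD 3: (-1.314,-8.314) -> (0.808,-6.192) [heading=45, draw]
]
RT 157: heading 45 -> 248
PD: pen down
PU: pen up
RT 90: heading 248 -> 158
Final: pos=(0.808,-6.192), heading=158, 8 segment(s) drawn

Segment lengths:
  seg 1: (10,3) -> (19.899,12.899), length = 14
  seg 2: (19.899,12.899) -> (12.121,5.121), length = 11
  seg 3: (12.121,5.121) -> (-1.314,-8.314), length = 19
  seg 4: (-1.314,-8.314) -> (0.808,-6.192), length = 3
  seg 5: (0.808,-6.192) -> (2.929,-8.314), length = 3
  seg 6: (2.929,-8.314) -> (0.808,-10.435), length = 3
  seg 7: (0.808,-10.435) -> (-1.314,-8.314), length = 3
  seg 8: (-1.314,-8.314) -> (0.808,-6.192), length = 3
Total = 59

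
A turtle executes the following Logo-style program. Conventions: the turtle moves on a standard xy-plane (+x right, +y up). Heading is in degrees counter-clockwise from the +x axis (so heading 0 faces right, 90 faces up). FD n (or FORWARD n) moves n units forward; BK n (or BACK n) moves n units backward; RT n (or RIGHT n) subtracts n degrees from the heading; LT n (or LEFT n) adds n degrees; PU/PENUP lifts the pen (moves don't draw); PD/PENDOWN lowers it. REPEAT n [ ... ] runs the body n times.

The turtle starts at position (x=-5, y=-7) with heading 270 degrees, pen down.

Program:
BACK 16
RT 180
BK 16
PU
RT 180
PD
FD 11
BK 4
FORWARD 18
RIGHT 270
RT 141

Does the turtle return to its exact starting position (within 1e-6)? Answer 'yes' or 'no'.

Executing turtle program step by step:
Start: pos=(-5,-7), heading=270, pen down
BK 16: (-5,-7) -> (-5,9) [heading=270, draw]
RT 180: heading 270 -> 90
BK 16: (-5,9) -> (-5,-7) [heading=90, draw]
PU: pen up
RT 180: heading 90 -> 270
PD: pen down
FD 11: (-5,-7) -> (-5,-18) [heading=270, draw]
BK 4: (-5,-18) -> (-5,-14) [heading=270, draw]
FD 18: (-5,-14) -> (-5,-32) [heading=270, draw]
RT 270: heading 270 -> 0
RT 141: heading 0 -> 219
Final: pos=(-5,-32), heading=219, 5 segment(s) drawn

Start position: (-5, -7)
Final position: (-5, -32)
Distance = 25; >= 1e-6 -> NOT closed

Answer: no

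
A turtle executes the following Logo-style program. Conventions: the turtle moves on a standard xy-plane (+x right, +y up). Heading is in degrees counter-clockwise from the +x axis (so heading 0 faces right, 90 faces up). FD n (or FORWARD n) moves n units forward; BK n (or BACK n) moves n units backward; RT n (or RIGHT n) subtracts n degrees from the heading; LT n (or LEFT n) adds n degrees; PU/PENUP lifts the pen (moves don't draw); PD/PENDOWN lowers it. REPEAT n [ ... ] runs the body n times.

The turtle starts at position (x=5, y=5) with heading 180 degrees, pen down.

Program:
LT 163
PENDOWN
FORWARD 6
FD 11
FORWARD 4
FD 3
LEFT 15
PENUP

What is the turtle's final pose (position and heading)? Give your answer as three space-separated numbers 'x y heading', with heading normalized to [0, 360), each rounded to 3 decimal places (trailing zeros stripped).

Executing turtle program step by step:
Start: pos=(5,5), heading=180, pen down
LT 163: heading 180 -> 343
PD: pen down
FD 6: (5,5) -> (10.738,3.246) [heading=343, draw]
FD 11: (10.738,3.246) -> (21.257,0.03) [heading=343, draw]
FD 4: (21.257,0.03) -> (25.082,-1.14) [heading=343, draw]
FD 3: (25.082,-1.14) -> (27.951,-2.017) [heading=343, draw]
LT 15: heading 343 -> 358
PU: pen up
Final: pos=(27.951,-2.017), heading=358, 4 segment(s) drawn

Answer: 27.951 -2.017 358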